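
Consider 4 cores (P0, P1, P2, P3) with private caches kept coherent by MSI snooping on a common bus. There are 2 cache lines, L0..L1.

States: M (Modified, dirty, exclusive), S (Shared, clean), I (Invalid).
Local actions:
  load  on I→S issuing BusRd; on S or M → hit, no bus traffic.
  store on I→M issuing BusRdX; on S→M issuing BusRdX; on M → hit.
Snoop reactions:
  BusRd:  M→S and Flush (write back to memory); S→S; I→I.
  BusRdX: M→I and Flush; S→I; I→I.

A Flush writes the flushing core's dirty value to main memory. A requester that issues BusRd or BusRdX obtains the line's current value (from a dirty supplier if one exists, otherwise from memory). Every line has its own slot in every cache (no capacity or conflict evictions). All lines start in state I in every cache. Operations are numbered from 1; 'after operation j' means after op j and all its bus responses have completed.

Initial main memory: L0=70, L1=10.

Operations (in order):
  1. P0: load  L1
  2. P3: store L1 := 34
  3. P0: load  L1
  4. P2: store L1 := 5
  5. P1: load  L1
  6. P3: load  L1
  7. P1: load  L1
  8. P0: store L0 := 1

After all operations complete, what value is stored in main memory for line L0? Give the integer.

1. P0: load  L1  bus=[BusRd]  L1: P0=S P1=I P2=I P3=I  mem[L1]=10
2. P3: store L1 := 34  bus=[BusRdX]  L1: P0=I P1=I P2=I P3=M  mem[L1]=10
3. P0: load  L1  bus=[BusRd,Flush]  L1: P0=S P1=I P2=I P3=S  mem[L1]=34
4. P2: store L1 := 5  bus=[BusRdX]  L1: P0=I P1=I P2=M P3=I  mem[L1]=34
5. P1: load  L1  bus=[BusRd,Flush]  L1: P0=I P1=S P2=S P3=I  mem[L1]=5
6. P3: load  L1  bus=[BusRd]  L1: P0=I P1=S P2=S P3=S  mem[L1]=5
7. P1: load  L1  bus=[-]  L1: P0=I P1=S P2=S P3=S  mem[L1]=5
8. P0: store L0 := 1  bus=[BusRdX]  L0: P0=M P1=I P2=I P3=I  mem[L0]=70

memory[L0] = 70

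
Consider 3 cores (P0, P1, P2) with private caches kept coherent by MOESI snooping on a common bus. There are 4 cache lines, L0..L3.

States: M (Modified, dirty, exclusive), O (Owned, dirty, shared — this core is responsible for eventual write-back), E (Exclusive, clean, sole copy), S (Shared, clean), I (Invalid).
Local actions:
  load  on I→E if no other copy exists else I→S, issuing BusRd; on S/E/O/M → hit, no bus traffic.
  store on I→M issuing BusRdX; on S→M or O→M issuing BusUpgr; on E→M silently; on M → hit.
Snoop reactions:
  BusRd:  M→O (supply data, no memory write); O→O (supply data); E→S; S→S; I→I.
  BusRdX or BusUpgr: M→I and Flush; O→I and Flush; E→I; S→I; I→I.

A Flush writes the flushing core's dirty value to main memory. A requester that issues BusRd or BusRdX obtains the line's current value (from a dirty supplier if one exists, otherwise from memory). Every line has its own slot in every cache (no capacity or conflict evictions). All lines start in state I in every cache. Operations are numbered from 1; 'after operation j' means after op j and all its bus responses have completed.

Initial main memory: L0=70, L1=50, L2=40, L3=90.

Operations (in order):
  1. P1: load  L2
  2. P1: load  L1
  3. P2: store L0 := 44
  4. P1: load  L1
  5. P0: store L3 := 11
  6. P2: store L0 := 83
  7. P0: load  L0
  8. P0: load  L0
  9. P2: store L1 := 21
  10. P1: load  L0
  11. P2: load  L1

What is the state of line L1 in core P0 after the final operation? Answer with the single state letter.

step 1: P1: load  L2  ⟶  IEI  (L2)  txn=BusRd  M[L2]=40
step 2: P1: load  L1  ⟶  IEI  (L1)  txn=BusRd  M[L1]=50
step 3: P2: store L0 := 44  ⟶  IIM  (L0)  txn=BusRdX  M[L0]=70
step 4: P1: load  L1  ⟶  IEI  (L1)  txn=∅  M[L1]=50
step 5: P0: store L3 := 11  ⟶  MII  (L3)  txn=BusRdX  M[L3]=90
step 6: P2: store L0 := 83  ⟶  IIM  (L0)  txn=∅  M[L0]=70
step 7: P0: load  L0  ⟶  SIO  (L0)  txn=BusRd  M[L0]=70
step 8: P0: load  L0  ⟶  SIO  (L0)  txn=∅  M[L0]=70
step 9: P2: store L1 := 21  ⟶  IIM  (L1)  txn=BusRdX  M[L1]=50
step 10: P1: load  L0  ⟶  SSO  (L0)  txn=BusRd  M[L0]=70
step 11: P2: load  L1  ⟶  IIM  (L1)  txn=∅  M[L1]=50

state = I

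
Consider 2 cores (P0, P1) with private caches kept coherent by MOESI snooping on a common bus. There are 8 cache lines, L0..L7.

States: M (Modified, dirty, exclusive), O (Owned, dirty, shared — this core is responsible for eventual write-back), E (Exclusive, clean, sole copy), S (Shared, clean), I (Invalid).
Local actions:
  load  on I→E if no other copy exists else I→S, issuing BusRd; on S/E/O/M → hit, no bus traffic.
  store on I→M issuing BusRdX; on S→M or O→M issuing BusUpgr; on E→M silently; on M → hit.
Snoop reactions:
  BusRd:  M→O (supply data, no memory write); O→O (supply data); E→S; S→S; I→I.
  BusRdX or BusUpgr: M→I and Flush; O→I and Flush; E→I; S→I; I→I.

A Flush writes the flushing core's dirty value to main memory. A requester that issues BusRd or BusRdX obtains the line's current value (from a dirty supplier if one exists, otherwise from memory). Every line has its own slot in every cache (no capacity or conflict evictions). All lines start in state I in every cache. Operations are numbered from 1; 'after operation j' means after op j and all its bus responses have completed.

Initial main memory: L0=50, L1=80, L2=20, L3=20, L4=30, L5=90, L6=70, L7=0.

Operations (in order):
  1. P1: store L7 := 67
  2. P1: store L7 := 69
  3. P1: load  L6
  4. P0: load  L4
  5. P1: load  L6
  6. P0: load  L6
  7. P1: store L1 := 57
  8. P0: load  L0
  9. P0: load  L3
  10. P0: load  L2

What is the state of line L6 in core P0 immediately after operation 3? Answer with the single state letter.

step 1: P1: store L7 := 67  ⟶  IM  (L7)  txn=BusRdX  M[L7]=0
step 2: P1: store L7 := 69  ⟶  IM  (L7)  txn=∅  M[L7]=0
step 3: P1: load  L6  ⟶  IE  (L6)  txn=BusRd  M[L6]=70
step 4: P0: load  L4  ⟶  EI  (L4)  txn=BusRd  M[L4]=30
step 5: P1: load  L6  ⟶  IE  (L6)  txn=∅  M[L6]=70
step 6: P0: load  L6  ⟶  SS  (L6)  txn=BusRd  M[L6]=70
step 7: P1: store L1 := 57  ⟶  IM  (L1)  txn=BusRdX  M[L1]=80
step 8: P0: load  L0  ⟶  EI  (L0)  txn=BusRd  M[L0]=50
step 9: P0: load  L3  ⟶  EI  (L3)  txn=BusRd  M[L3]=20
step 10: P0: load  L2  ⟶  EI  (L2)  txn=BusRd  M[L2]=20

state = I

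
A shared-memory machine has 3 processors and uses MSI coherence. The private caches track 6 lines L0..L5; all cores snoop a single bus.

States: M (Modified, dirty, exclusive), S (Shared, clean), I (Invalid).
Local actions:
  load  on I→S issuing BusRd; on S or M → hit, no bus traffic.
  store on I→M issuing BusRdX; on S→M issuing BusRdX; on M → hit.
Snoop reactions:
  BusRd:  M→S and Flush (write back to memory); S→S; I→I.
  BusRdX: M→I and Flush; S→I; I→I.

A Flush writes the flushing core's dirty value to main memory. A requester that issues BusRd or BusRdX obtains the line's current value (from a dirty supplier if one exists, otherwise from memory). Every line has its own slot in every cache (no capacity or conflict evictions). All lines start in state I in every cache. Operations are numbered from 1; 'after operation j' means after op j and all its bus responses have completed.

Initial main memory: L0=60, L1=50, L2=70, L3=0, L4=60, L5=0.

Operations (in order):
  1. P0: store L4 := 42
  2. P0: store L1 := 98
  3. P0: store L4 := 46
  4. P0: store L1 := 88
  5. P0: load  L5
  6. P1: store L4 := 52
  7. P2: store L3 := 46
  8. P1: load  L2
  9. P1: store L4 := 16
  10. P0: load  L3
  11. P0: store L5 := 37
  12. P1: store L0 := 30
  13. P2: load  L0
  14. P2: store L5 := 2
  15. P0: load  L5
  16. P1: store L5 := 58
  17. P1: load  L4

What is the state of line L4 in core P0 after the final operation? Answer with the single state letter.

state = I

  op1 P0: store L4 := 42 → M/I/I on L4; bus BusRdX; mem=60
  op2 P0: store L1 := 98 → M/I/I on L1; bus BusRdX; mem=50
  op3 P0: store L4 := 46 → M/I/I on L4; bus (none); mem=60
  op4 P0: store L1 := 88 → M/I/I on L1; bus (none); mem=50
  op5 P0: load  L5 → S/I/I on L5; bus BusRd; mem=0
  op6 P1: store L4 := 52 → I/M/I on L4; bus BusRdX Flush; mem=46
  op7 P2: store L3 := 46 → I/I/M on L3; bus BusRdX; mem=0
  op8 P1: load  L2 → I/S/I on L2; bus BusRd; mem=70
  op9 P1: store L4 := 16 → I/M/I on L4; bus (none); mem=46
  op10 P0: load  L3 → S/I/S on L3; bus BusRd Flush; mem=46
  op11 P0: store L5 := 37 → M/I/I on L5; bus BusRdX; mem=0
  op12 P1: store L0 := 30 → I/M/I on L0; bus BusRdX; mem=60
  op13 P2: load  L0 → I/S/S on L0; bus BusRd Flush; mem=30
  op14 P2: store L5 := 2 → I/I/M on L5; bus BusRdX Flush; mem=37
  op15 P0: load  L5 → S/I/S on L5; bus BusRd Flush; mem=2
  op16 P1: store L5 := 58 → I/M/I on L5; bus BusRdX; mem=2
  op17 P1: load  L4 → I/M/I on L4; bus (none); mem=46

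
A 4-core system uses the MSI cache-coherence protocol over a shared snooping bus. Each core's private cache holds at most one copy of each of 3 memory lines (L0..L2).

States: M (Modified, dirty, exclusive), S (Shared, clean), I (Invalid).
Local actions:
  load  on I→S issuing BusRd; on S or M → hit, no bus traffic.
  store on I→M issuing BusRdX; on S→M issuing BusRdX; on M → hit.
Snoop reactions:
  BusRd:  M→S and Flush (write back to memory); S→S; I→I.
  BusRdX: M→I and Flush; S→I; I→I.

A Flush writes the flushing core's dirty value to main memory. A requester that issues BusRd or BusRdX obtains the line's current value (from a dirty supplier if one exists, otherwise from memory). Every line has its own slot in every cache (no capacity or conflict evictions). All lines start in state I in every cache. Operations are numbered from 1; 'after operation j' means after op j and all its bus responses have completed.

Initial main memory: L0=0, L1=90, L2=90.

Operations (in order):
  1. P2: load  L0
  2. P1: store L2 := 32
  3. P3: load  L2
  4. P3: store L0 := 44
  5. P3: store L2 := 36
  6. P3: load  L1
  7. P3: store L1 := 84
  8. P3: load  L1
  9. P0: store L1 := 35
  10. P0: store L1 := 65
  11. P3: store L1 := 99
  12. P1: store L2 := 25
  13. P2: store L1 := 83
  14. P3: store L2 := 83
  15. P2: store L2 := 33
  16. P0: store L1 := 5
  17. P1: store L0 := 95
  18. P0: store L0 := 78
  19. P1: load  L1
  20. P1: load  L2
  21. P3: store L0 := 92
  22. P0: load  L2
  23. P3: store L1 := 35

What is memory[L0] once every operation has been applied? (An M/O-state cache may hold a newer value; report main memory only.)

1. P2: load  L0  bus=[BusRd]  L0: P0=I P1=I P2=S P3=I  mem[L0]=0
2. P1: store L2 := 32  bus=[BusRdX]  L2: P0=I P1=M P2=I P3=I  mem[L2]=90
3. P3: load  L2  bus=[BusRd,Flush]  L2: P0=I P1=S P2=I P3=S  mem[L2]=32
4. P3: store L0 := 44  bus=[BusRdX]  L0: P0=I P1=I P2=I P3=M  mem[L0]=0
5. P3: store L2 := 36  bus=[BusRdX]  L2: P0=I P1=I P2=I P3=M  mem[L2]=32
6. P3: load  L1  bus=[BusRd]  L1: P0=I P1=I P2=I P3=S  mem[L1]=90
7. P3: store L1 := 84  bus=[BusRdX]  L1: P0=I P1=I P2=I P3=M  mem[L1]=90
8. P3: load  L1  bus=[-]  L1: P0=I P1=I P2=I P3=M  mem[L1]=90
9. P0: store L1 := 35  bus=[BusRdX,Flush]  L1: P0=M P1=I P2=I P3=I  mem[L1]=84
10. P0: store L1 := 65  bus=[-]  L1: P0=M P1=I P2=I P3=I  mem[L1]=84
11. P3: store L1 := 99  bus=[BusRdX,Flush]  L1: P0=I P1=I P2=I P3=M  mem[L1]=65
12. P1: store L2 := 25  bus=[BusRdX,Flush]  L2: P0=I P1=M P2=I P3=I  mem[L2]=36
13. P2: store L1 := 83  bus=[BusRdX,Flush]  L1: P0=I P1=I P2=M P3=I  mem[L1]=99
14. P3: store L2 := 83  bus=[BusRdX,Flush]  L2: P0=I P1=I P2=I P3=M  mem[L2]=25
15. P2: store L2 := 33  bus=[BusRdX,Flush]  L2: P0=I P1=I P2=M P3=I  mem[L2]=83
16. P0: store L1 := 5  bus=[BusRdX,Flush]  L1: P0=M P1=I P2=I P3=I  mem[L1]=83
17. P1: store L0 := 95  bus=[BusRdX,Flush]  L0: P0=I P1=M P2=I P3=I  mem[L0]=44
18. P0: store L0 := 78  bus=[BusRdX,Flush]  L0: P0=M P1=I P2=I P3=I  mem[L0]=95
19. P1: load  L1  bus=[BusRd,Flush]  L1: P0=S P1=S P2=I P3=I  mem[L1]=5
20. P1: load  L2  bus=[BusRd,Flush]  L2: P0=I P1=S P2=S P3=I  mem[L2]=33
21. P3: store L0 := 92  bus=[BusRdX,Flush]  L0: P0=I P1=I P2=I P3=M  mem[L0]=78
22. P0: load  L2  bus=[BusRd]  L2: P0=S P1=S P2=S P3=I  mem[L2]=33
23. P3: store L1 := 35  bus=[BusRdX]  L1: P0=I P1=I P2=I P3=M  mem[L1]=5

memory[L0] = 78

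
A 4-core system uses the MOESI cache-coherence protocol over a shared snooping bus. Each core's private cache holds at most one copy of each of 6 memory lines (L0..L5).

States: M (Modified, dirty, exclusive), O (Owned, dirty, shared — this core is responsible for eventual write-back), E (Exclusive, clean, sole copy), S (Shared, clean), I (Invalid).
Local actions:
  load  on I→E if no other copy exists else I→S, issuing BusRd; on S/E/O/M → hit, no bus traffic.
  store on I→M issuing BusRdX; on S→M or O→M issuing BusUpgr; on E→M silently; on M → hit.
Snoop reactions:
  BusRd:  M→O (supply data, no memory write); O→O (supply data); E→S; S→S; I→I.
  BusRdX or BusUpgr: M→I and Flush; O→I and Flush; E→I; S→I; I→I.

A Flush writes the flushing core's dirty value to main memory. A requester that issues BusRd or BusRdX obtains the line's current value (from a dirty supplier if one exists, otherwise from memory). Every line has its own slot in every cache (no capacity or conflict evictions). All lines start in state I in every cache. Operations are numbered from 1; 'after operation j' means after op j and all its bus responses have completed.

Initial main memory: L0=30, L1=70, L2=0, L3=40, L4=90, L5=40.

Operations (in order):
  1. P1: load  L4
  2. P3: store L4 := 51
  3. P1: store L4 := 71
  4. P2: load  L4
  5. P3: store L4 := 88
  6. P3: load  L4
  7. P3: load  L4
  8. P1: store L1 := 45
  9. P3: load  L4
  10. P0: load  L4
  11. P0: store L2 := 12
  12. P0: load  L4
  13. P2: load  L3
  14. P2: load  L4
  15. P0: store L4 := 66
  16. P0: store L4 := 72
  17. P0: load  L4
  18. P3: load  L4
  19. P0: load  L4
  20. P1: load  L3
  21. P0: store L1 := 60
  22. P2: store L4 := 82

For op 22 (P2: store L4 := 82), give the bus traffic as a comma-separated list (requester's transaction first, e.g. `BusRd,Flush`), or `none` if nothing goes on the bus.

bus = BusRdX,Flush

step 1: P1: load  L4  ⟶  IEII  (L4)  txn=BusRd  M[L4]=90
step 2: P3: store L4 := 51  ⟶  IIIM  (L4)  txn=BusRdX  M[L4]=90
step 3: P1: store L4 := 71  ⟶  IMII  (L4)  txn=BusRdX+Flush  M[L4]=51
step 4: P2: load  L4  ⟶  IOSI  (L4)  txn=BusRd  M[L4]=51
step 5: P3: store L4 := 88  ⟶  IIIM  (L4)  txn=BusRdX+Flush  M[L4]=71
step 6: P3: load  L4  ⟶  IIIM  (L4)  txn=∅  M[L4]=71
step 7: P3: load  L4  ⟶  IIIM  (L4)  txn=∅  M[L4]=71
step 8: P1: store L1 := 45  ⟶  IMII  (L1)  txn=BusRdX  M[L1]=70
step 9: P3: load  L4  ⟶  IIIM  (L4)  txn=∅  M[L4]=71
step 10: P0: load  L4  ⟶  SIIO  (L4)  txn=BusRd  M[L4]=71
step 11: P0: store L2 := 12  ⟶  MIII  (L2)  txn=BusRdX  M[L2]=0
step 12: P0: load  L4  ⟶  SIIO  (L4)  txn=∅  M[L4]=71
step 13: P2: load  L3  ⟶  IIEI  (L3)  txn=BusRd  M[L3]=40
step 14: P2: load  L4  ⟶  SISO  (L4)  txn=BusRd  M[L4]=71
step 15: P0: store L4 := 66  ⟶  MIII  (L4)  txn=BusUpgr+Flush  M[L4]=88
step 16: P0: store L4 := 72  ⟶  MIII  (L4)  txn=∅  M[L4]=88
step 17: P0: load  L4  ⟶  MIII  (L4)  txn=∅  M[L4]=88
step 18: P3: load  L4  ⟶  OIIS  (L4)  txn=BusRd  M[L4]=88
step 19: P0: load  L4  ⟶  OIIS  (L4)  txn=∅  M[L4]=88
step 20: P1: load  L3  ⟶  ISSI  (L3)  txn=BusRd  M[L3]=40
step 21: P0: store L1 := 60  ⟶  MIII  (L1)  txn=BusRdX+Flush  M[L1]=45
step 22: P2: store L4 := 82  ⟶  IIMI  (L4)  txn=BusRdX+Flush  M[L4]=72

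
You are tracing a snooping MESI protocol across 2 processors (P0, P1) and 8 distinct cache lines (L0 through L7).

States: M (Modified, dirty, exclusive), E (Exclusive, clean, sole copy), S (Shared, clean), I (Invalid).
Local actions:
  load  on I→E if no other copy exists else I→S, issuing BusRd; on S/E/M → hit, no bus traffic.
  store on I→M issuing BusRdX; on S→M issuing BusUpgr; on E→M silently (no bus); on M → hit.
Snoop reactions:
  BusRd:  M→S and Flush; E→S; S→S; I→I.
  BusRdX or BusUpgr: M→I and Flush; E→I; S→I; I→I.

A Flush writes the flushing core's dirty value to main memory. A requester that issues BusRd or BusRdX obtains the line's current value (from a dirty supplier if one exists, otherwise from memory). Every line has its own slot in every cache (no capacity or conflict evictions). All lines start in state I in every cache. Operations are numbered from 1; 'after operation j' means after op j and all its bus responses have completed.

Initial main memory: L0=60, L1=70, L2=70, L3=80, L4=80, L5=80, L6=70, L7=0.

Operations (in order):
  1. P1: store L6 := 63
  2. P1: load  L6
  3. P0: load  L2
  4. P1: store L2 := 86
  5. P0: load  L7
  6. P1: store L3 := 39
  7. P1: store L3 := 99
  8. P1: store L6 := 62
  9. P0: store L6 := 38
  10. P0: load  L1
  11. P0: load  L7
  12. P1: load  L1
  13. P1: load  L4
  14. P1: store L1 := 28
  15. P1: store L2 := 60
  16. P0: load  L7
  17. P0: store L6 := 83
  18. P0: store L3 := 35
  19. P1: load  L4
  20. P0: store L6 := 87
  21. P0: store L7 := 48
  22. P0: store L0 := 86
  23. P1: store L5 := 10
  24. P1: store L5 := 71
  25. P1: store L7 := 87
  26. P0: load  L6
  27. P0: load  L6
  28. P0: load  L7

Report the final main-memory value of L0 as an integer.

[1] P1: store L6 := 63 | P0:I, P1:M(63) | bus: BusRdX
[2] P1: load  L6 | P0:I, P1:M(63) | bus: none
[3] P0: load  L2 | P0:E(70), P1:I | bus: BusRd
[4] P1: store L2 := 86 | P0:I, P1:M(86) | bus: BusRdX
[5] P0: load  L7 | P0:E(0), P1:I | bus: BusRd
[6] P1: store L3 := 39 | P0:I, P1:M(39) | bus: BusRdX
[7] P1: store L3 := 99 | P0:I, P1:M(99) | bus: none
[8] P1: store L6 := 62 | P0:I, P1:M(62) | bus: none
[9] P0: store L6 := 38 | P0:M(38), P1:I | bus: BusRdX,Flush
[10] P0: load  L1 | P0:E(70), P1:I | bus: BusRd
[11] P0: load  L7 | P0:E(0), P1:I | bus: none
[12] P1: load  L1 | P0:S(70), P1:S(70) | bus: BusRd
[13] P1: load  L4 | P0:I, P1:E(80) | bus: BusRd
[14] P1: store L1 := 28 | P0:I, P1:M(28) | bus: BusUpgr
[15] P1: store L2 := 60 | P0:I, P1:M(60) | bus: none
[16] P0: load  L7 | P0:E(0), P1:I | bus: none
[17] P0: store L6 := 83 | P0:M(83), P1:I | bus: none
[18] P0: store L3 := 35 | P0:M(35), P1:I | bus: BusRdX,Flush
[19] P1: load  L4 | P0:I, P1:E(80) | bus: none
[20] P0: store L6 := 87 | P0:M(87), P1:I | bus: none
[21] P0: store L7 := 48 | P0:M(48), P1:I | bus: none
[22] P0: store L0 := 86 | P0:M(86), P1:I | bus: BusRdX
[23] P1: store L5 := 10 | P0:I, P1:M(10) | bus: BusRdX
[24] P1: store L5 := 71 | P0:I, P1:M(71) | bus: none
[25] P1: store L7 := 87 | P0:I, P1:M(87) | bus: BusRdX,Flush
[26] P0: load  L6 | P0:M(87), P1:I | bus: none
[27] P0: load  L6 | P0:M(87), P1:I | bus: none
[28] P0: load  L7 | P0:S(87), P1:S(87) | bus: BusRd,Flush

memory[L0] = 60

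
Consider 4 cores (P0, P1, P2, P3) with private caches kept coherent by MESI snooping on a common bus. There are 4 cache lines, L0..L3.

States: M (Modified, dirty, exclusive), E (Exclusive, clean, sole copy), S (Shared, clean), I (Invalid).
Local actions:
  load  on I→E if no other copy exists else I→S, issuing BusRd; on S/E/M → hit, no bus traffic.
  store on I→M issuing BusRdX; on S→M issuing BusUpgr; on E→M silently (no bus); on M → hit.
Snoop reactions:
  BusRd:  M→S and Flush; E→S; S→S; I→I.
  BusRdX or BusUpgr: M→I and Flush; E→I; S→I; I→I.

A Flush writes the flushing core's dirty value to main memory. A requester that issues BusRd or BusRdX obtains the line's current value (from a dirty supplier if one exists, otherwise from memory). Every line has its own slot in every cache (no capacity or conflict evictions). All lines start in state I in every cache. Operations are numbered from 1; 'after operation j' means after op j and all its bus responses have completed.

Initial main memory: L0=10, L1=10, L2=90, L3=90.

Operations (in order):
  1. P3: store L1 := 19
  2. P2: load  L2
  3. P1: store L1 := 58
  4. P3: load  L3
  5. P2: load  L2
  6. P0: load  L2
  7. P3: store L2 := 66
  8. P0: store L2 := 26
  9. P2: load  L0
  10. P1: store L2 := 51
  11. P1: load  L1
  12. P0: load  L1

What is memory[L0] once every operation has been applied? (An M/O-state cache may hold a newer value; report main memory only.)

memory[L0] = 10

[1] P3: store L1 := 19 | P0:I, P1:I, P2:I, P3:M(19) | bus: BusRdX
[2] P2: load  L2 | P0:I, P1:I, P2:E(90), P3:I | bus: BusRd
[3] P1: store L1 := 58 | P0:I, P1:M(58), P2:I, P3:I | bus: BusRdX,Flush
[4] P3: load  L3 | P0:I, P1:I, P2:I, P3:E(90) | bus: BusRd
[5] P2: load  L2 | P0:I, P1:I, P2:E(90), P3:I | bus: none
[6] P0: load  L2 | P0:S(90), P1:I, P2:S(90), P3:I | bus: BusRd
[7] P3: store L2 := 66 | P0:I, P1:I, P2:I, P3:M(66) | bus: BusRdX
[8] P0: store L2 := 26 | P0:M(26), P1:I, P2:I, P3:I | bus: BusRdX,Flush
[9] P2: load  L0 | P0:I, P1:I, P2:E(10), P3:I | bus: BusRd
[10] P1: store L2 := 51 | P0:I, P1:M(51), P2:I, P3:I | bus: BusRdX,Flush
[11] P1: load  L1 | P0:I, P1:M(58), P2:I, P3:I | bus: none
[12] P0: load  L1 | P0:S(58), P1:S(58), P2:I, P3:I | bus: BusRd,Flush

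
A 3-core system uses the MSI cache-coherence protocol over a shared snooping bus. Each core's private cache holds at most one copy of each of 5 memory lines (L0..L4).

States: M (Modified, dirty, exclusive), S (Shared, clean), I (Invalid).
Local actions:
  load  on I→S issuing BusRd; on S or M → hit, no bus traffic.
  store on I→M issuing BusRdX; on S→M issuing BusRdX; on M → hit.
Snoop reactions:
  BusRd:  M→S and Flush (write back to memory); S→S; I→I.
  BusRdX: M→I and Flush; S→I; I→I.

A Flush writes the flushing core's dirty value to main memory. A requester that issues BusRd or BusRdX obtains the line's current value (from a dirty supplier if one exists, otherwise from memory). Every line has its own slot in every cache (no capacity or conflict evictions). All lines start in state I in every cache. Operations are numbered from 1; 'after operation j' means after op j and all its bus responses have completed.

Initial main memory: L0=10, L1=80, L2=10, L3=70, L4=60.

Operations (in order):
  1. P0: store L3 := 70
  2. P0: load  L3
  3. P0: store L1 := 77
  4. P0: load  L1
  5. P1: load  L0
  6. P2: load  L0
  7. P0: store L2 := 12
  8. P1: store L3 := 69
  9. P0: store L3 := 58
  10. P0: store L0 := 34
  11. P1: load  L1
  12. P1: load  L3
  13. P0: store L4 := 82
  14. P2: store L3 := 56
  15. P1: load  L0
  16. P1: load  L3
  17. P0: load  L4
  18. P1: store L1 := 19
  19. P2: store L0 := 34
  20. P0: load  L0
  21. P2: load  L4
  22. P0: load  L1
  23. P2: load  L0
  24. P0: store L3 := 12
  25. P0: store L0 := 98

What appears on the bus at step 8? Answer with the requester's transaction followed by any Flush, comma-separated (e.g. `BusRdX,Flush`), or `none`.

bus = BusRdX,Flush

1. P0: store L3 := 70  bus=[BusRdX]  L3: P0=M P1=I P2=I  mem[L3]=70
2. P0: load  L3  bus=[-]  L3: P0=M P1=I P2=I  mem[L3]=70
3. P0: store L1 := 77  bus=[BusRdX]  L1: P0=M P1=I P2=I  mem[L1]=80
4. P0: load  L1  bus=[-]  L1: P0=M P1=I P2=I  mem[L1]=80
5. P1: load  L0  bus=[BusRd]  L0: P0=I P1=S P2=I  mem[L0]=10
6. P2: load  L0  bus=[BusRd]  L0: P0=I P1=S P2=S  mem[L0]=10
7. P0: store L2 := 12  bus=[BusRdX]  L2: P0=M P1=I P2=I  mem[L2]=10
8. P1: store L3 := 69  bus=[BusRdX,Flush]  L3: P0=I P1=M P2=I  mem[L3]=70
9. P0: store L3 := 58  bus=[BusRdX,Flush]  L3: P0=M P1=I P2=I  mem[L3]=69
10. P0: store L0 := 34  bus=[BusRdX]  L0: P0=M P1=I P2=I  mem[L0]=10
11. P1: load  L1  bus=[BusRd,Flush]  L1: P0=S P1=S P2=I  mem[L1]=77
12. P1: load  L3  bus=[BusRd,Flush]  L3: P0=S P1=S P2=I  mem[L3]=58
13. P0: store L4 := 82  bus=[BusRdX]  L4: P0=M P1=I P2=I  mem[L4]=60
14. P2: store L3 := 56  bus=[BusRdX]  L3: P0=I P1=I P2=M  mem[L3]=58
15. P1: load  L0  bus=[BusRd,Flush]  L0: P0=S P1=S P2=I  mem[L0]=34
16. P1: load  L3  bus=[BusRd,Flush]  L3: P0=I P1=S P2=S  mem[L3]=56
17. P0: load  L4  bus=[-]  L4: P0=M P1=I P2=I  mem[L4]=60
18. P1: store L1 := 19  bus=[BusRdX]  L1: P0=I P1=M P2=I  mem[L1]=77
19. P2: store L0 := 34  bus=[BusRdX]  L0: P0=I P1=I P2=M  mem[L0]=34
20. P0: load  L0  bus=[BusRd,Flush]  L0: P0=S P1=I P2=S  mem[L0]=34
21. P2: load  L4  bus=[BusRd,Flush]  L4: P0=S P1=I P2=S  mem[L4]=82
22. P0: load  L1  bus=[BusRd,Flush]  L1: P0=S P1=S P2=I  mem[L1]=19
23. P2: load  L0  bus=[-]  L0: P0=S P1=I P2=S  mem[L0]=34
24. P0: store L3 := 12  bus=[BusRdX]  L3: P0=M P1=I P2=I  mem[L3]=56
25. P0: store L0 := 98  bus=[BusRdX]  L0: P0=M P1=I P2=I  mem[L0]=34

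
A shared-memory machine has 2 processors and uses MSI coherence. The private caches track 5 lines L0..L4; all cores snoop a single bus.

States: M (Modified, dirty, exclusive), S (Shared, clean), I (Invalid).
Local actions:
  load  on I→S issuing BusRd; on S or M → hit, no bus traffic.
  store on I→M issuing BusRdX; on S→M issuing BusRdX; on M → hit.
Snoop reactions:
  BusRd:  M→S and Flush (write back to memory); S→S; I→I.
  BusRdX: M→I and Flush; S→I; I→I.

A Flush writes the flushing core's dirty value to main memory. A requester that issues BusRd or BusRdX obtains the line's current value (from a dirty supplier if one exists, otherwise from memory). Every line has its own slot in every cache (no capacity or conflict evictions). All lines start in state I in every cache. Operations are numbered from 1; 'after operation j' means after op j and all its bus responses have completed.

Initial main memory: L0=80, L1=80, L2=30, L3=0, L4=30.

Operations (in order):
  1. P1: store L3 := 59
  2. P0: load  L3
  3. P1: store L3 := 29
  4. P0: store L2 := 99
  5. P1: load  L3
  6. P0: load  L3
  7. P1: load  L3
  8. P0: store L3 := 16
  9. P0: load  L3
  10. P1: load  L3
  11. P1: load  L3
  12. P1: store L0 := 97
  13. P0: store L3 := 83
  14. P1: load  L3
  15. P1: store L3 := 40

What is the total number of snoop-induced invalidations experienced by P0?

[1] P1: store L3 := 59 | P0:I, P1:M(59) | bus: BusRdX
[2] P0: load  L3 | P0:S(59), P1:S(59) | bus: BusRd,Flush
[3] P1: store L3 := 29 | P0:I, P1:M(29) | bus: BusRdX
[4] P0: store L2 := 99 | P0:M(99), P1:I | bus: BusRdX
[5] P1: load  L3 | P0:I, P1:M(29) | bus: none
[6] P0: load  L3 | P0:S(29), P1:S(29) | bus: BusRd,Flush
[7] P1: load  L3 | P0:S(29), P1:S(29) | bus: none
[8] P0: store L3 := 16 | P0:M(16), P1:I | bus: BusRdX
[9] P0: load  L3 | P0:M(16), P1:I | bus: none
[10] P1: load  L3 | P0:S(16), P1:S(16) | bus: BusRd,Flush
[11] P1: load  L3 | P0:S(16), P1:S(16) | bus: none
[12] P1: store L0 := 97 | P0:I, P1:M(97) | bus: BusRdX
[13] P0: store L3 := 83 | P0:M(83), P1:I | bus: BusRdX
[14] P1: load  L3 | P0:S(83), P1:S(83) | bus: BusRd,Flush
[15] P1: store L3 := 40 | P0:I, P1:M(40) | bus: BusRdX

invalidations = 2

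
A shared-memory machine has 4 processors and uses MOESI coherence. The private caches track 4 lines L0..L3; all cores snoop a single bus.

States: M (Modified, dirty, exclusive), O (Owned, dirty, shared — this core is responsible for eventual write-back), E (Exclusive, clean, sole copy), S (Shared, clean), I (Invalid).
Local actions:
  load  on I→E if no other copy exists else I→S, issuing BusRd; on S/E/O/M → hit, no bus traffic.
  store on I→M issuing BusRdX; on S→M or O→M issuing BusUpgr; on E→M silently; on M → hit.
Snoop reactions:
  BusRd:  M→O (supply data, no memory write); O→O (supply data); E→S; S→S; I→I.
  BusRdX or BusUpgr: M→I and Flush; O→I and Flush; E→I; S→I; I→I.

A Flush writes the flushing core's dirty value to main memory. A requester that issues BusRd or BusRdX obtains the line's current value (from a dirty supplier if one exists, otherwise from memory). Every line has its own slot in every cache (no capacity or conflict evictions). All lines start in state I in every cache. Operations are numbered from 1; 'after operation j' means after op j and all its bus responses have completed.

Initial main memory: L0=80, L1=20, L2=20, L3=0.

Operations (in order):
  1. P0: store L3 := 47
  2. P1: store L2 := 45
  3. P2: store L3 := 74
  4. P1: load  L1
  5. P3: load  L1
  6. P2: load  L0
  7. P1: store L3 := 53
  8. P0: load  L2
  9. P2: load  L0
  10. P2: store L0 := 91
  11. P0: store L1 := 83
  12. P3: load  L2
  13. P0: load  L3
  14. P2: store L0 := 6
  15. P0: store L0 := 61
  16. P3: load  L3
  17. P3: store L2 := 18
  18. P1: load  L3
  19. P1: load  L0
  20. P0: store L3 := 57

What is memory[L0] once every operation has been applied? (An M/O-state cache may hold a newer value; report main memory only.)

memory[L0] = 6

1. P0: store L3 := 47  bus=[BusRdX]  L3: P0=M P1=I P2=I P3=I  mem[L3]=0
2. P1: store L2 := 45  bus=[BusRdX]  L2: P0=I P1=M P2=I P3=I  mem[L2]=20
3. P2: store L3 := 74  bus=[BusRdX,Flush]  L3: P0=I P1=I P2=M P3=I  mem[L3]=47
4. P1: load  L1  bus=[BusRd]  L1: P0=I P1=E P2=I P3=I  mem[L1]=20
5. P3: load  L1  bus=[BusRd]  L1: P0=I P1=S P2=I P3=S  mem[L1]=20
6. P2: load  L0  bus=[BusRd]  L0: P0=I P1=I P2=E P3=I  mem[L0]=80
7. P1: store L3 := 53  bus=[BusRdX,Flush]  L3: P0=I P1=M P2=I P3=I  mem[L3]=74
8. P0: load  L2  bus=[BusRd]  L2: P0=S P1=O P2=I P3=I  mem[L2]=20
9. P2: load  L0  bus=[-]  L0: P0=I P1=I P2=E P3=I  mem[L0]=80
10. P2: store L0 := 91  bus=[-]  L0: P0=I P1=I P2=M P3=I  mem[L0]=80
11. P0: store L1 := 83  bus=[BusRdX]  L1: P0=M P1=I P2=I P3=I  mem[L1]=20
12. P3: load  L2  bus=[BusRd]  L2: P0=S P1=O P2=I P3=S  mem[L2]=20
13. P0: load  L3  bus=[BusRd]  L3: P0=S P1=O P2=I P3=I  mem[L3]=74
14. P2: store L0 := 6  bus=[-]  L0: P0=I P1=I P2=M P3=I  mem[L0]=80
15. P0: store L0 := 61  bus=[BusRdX,Flush]  L0: P0=M P1=I P2=I P3=I  mem[L0]=6
16. P3: load  L3  bus=[BusRd]  L3: P0=S P1=O P2=I P3=S  mem[L3]=74
17. P3: store L2 := 18  bus=[BusUpgr,Flush]  L2: P0=I P1=I P2=I P3=M  mem[L2]=45
18. P1: load  L3  bus=[-]  L3: P0=S P1=O P2=I P3=S  mem[L3]=74
19. P1: load  L0  bus=[BusRd]  L0: P0=O P1=S P2=I P3=I  mem[L0]=6
20. P0: store L3 := 57  bus=[BusUpgr,Flush]  L3: P0=M P1=I P2=I P3=I  mem[L3]=53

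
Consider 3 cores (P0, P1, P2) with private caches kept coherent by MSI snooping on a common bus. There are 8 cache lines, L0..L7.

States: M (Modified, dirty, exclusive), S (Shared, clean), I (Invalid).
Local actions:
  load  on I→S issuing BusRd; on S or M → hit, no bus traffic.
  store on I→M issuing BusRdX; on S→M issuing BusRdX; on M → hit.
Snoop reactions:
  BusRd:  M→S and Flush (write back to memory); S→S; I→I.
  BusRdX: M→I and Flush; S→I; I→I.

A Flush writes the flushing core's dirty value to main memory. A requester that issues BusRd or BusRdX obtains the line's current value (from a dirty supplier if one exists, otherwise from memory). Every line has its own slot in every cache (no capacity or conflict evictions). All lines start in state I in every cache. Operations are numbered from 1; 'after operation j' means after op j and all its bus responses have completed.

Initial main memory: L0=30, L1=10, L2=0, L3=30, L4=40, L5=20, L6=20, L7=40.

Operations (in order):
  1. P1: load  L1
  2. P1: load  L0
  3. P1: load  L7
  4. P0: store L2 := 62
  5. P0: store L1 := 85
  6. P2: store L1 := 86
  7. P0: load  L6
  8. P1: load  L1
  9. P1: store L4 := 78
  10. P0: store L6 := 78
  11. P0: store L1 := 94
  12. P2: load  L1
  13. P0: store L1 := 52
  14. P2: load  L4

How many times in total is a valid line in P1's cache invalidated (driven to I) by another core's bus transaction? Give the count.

1. P1: load  L1  bus=[BusRd]  L1: P0=I P1=S P2=I  mem[L1]=10
2. P1: load  L0  bus=[BusRd]  L0: P0=I P1=S P2=I  mem[L0]=30
3. P1: load  L7  bus=[BusRd]  L7: P0=I P1=S P2=I  mem[L7]=40
4. P0: store L2 := 62  bus=[BusRdX]  L2: P0=M P1=I P2=I  mem[L2]=0
5. P0: store L1 := 85  bus=[BusRdX]  L1: P0=M P1=I P2=I  mem[L1]=10
6. P2: store L1 := 86  bus=[BusRdX,Flush]  L1: P0=I P1=I P2=M  mem[L1]=85
7. P0: load  L6  bus=[BusRd]  L6: P0=S P1=I P2=I  mem[L6]=20
8. P1: load  L1  bus=[BusRd,Flush]  L1: P0=I P1=S P2=S  mem[L1]=86
9. P1: store L4 := 78  bus=[BusRdX]  L4: P0=I P1=M P2=I  mem[L4]=40
10. P0: store L6 := 78  bus=[BusRdX]  L6: P0=M P1=I P2=I  mem[L6]=20
11. P0: store L1 := 94  bus=[BusRdX]  L1: P0=M P1=I P2=I  mem[L1]=86
12. P2: load  L1  bus=[BusRd,Flush]  L1: P0=S P1=I P2=S  mem[L1]=94
13. P0: store L1 := 52  bus=[BusRdX]  L1: P0=M P1=I P2=I  mem[L1]=94
14. P2: load  L4  bus=[BusRd,Flush]  L4: P0=I P1=S P2=S  mem[L4]=78

invalidations = 2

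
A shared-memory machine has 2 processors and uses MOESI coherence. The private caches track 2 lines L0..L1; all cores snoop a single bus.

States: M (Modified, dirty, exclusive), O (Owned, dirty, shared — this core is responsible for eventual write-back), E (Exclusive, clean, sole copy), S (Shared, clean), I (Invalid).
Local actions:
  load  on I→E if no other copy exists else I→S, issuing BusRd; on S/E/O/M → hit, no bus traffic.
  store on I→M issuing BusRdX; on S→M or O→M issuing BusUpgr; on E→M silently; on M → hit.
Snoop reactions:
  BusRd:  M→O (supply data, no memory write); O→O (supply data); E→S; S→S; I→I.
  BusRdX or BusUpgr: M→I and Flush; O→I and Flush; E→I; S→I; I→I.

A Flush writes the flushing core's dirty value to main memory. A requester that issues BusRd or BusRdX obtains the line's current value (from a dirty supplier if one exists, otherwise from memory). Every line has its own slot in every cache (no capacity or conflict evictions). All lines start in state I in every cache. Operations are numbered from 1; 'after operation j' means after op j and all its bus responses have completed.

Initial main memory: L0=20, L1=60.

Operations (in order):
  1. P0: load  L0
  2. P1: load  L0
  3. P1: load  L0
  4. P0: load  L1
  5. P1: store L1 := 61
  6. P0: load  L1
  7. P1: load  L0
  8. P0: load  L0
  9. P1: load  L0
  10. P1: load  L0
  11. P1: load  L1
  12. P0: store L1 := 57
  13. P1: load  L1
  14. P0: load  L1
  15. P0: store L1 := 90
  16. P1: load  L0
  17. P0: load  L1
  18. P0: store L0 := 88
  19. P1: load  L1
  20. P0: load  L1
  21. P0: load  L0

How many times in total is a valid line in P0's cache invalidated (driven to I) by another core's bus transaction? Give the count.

invalidations = 1

[1] P0: load  L0 | P0:E(20), P1:I | bus: BusRd
[2] P1: load  L0 | P0:S(20), P1:S(20) | bus: BusRd
[3] P1: load  L0 | P0:S(20), P1:S(20) | bus: none
[4] P0: load  L1 | P0:E(60), P1:I | bus: BusRd
[5] P1: store L1 := 61 | P0:I, P1:M(61) | bus: BusRdX
[6] P0: load  L1 | P0:S(61), P1:O(61) | bus: BusRd
[7] P1: load  L0 | P0:S(20), P1:S(20) | bus: none
[8] P0: load  L0 | P0:S(20), P1:S(20) | bus: none
[9] P1: load  L0 | P0:S(20), P1:S(20) | bus: none
[10] P1: load  L0 | P0:S(20), P1:S(20) | bus: none
[11] P1: load  L1 | P0:S(61), P1:O(61) | bus: none
[12] P0: store L1 := 57 | P0:M(57), P1:I | bus: BusUpgr,Flush
[13] P1: load  L1 | P0:O(57), P1:S(57) | bus: BusRd
[14] P0: load  L1 | P0:O(57), P1:S(57) | bus: none
[15] P0: store L1 := 90 | P0:M(90), P1:I | bus: BusUpgr
[16] P1: load  L0 | P0:S(20), P1:S(20) | bus: none
[17] P0: load  L1 | P0:M(90), P1:I | bus: none
[18] P0: store L0 := 88 | P0:M(88), P1:I | bus: BusUpgr
[19] P1: load  L1 | P0:O(90), P1:S(90) | bus: BusRd
[20] P0: load  L1 | P0:O(90), P1:S(90) | bus: none
[21] P0: load  L0 | P0:M(88), P1:I | bus: none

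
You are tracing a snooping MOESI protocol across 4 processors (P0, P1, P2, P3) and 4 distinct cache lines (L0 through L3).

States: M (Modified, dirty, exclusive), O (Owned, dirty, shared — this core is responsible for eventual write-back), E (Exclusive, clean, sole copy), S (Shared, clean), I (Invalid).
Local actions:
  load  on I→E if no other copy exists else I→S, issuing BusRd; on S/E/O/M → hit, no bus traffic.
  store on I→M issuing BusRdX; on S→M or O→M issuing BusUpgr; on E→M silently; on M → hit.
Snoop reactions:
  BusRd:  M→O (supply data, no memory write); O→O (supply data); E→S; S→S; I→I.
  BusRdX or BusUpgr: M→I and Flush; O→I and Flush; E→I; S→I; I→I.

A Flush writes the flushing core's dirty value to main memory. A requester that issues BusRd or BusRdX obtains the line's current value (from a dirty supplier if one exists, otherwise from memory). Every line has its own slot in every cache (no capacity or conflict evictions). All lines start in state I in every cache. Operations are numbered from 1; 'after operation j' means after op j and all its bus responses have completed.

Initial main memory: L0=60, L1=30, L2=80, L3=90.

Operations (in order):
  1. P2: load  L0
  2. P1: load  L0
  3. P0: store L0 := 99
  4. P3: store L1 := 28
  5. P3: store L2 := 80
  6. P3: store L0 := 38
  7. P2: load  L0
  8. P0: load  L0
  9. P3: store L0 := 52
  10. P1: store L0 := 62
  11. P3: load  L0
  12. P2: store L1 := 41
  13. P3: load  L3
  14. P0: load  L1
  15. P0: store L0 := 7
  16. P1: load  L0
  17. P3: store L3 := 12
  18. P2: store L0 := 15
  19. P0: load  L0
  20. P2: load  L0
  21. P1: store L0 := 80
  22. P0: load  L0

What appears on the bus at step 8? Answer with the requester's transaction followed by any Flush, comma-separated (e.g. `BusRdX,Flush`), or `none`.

  op1 P2: load  L0 → I/I/E/I on L0; bus BusRd; mem=60
  op2 P1: load  L0 → I/S/S/I on L0; bus BusRd; mem=60
  op3 P0: store L0 := 99 → M/I/I/I on L0; bus BusRdX; mem=60
  op4 P3: store L1 := 28 → I/I/I/M on L1; bus BusRdX; mem=30
  op5 P3: store L2 := 80 → I/I/I/M on L2; bus BusRdX; mem=80
  op6 P3: store L0 := 38 → I/I/I/M on L0; bus BusRdX Flush; mem=99
  op7 P2: load  L0 → I/I/S/O on L0; bus BusRd; mem=99
  op8 P0: load  L0 → S/I/S/O on L0; bus BusRd; mem=99
  op9 P3: store L0 := 52 → I/I/I/M on L0; bus BusUpgr; mem=99
  op10 P1: store L0 := 62 → I/M/I/I on L0; bus BusRdX Flush; mem=52
  op11 P3: load  L0 → I/O/I/S on L0; bus BusRd; mem=52
  op12 P2: store L1 := 41 → I/I/M/I on L1; bus BusRdX Flush; mem=28
  op13 P3: load  L3 → I/I/I/E on L3; bus BusRd; mem=90
  op14 P0: load  L1 → S/I/O/I on L1; bus BusRd; mem=28
  op15 P0: store L0 := 7 → M/I/I/I on L0; bus BusRdX Flush; mem=62
  op16 P1: load  L0 → O/S/I/I on L0; bus BusRd; mem=62
  op17 P3: store L3 := 12 → I/I/I/M on L3; bus (none); mem=90
  op18 P2: store L0 := 15 → I/I/M/I on L0; bus BusRdX Flush; mem=7
  op19 P0: load  L0 → S/I/O/I on L0; bus BusRd; mem=7
  op20 P2: load  L0 → S/I/O/I on L0; bus (none); mem=7
  op21 P1: store L0 := 80 → I/M/I/I on L0; bus BusRdX Flush; mem=15
  op22 P0: load  L0 → S/O/I/I on L0; bus BusRd; mem=15

bus = BusRd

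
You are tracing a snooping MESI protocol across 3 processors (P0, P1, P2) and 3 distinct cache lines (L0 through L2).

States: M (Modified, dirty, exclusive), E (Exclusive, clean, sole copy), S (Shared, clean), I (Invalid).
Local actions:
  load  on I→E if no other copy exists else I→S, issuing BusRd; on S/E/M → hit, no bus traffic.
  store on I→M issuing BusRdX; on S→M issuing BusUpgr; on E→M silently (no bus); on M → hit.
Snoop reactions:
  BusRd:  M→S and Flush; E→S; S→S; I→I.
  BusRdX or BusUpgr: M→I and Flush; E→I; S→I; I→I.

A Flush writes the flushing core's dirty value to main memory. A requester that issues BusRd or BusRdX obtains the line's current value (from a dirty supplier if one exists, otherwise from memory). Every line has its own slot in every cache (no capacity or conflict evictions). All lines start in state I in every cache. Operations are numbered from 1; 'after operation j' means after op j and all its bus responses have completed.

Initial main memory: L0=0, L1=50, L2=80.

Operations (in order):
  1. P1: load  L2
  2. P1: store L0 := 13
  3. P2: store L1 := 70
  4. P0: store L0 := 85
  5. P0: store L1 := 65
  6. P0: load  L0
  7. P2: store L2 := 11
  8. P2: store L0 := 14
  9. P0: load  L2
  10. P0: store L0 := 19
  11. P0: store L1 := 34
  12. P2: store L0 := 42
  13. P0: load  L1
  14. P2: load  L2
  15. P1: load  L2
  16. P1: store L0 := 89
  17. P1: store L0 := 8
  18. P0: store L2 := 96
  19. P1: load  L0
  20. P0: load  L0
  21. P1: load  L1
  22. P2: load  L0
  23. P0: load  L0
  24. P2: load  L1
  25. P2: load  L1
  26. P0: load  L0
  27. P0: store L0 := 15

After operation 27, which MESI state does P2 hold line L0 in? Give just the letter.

state = I

1. P1: load  L2  bus=[BusRd]  L2: P0=I P1=E P2=I  mem[L2]=80
2. P1: store L0 := 13  bus=[BusRdX]  L0: P0=I P1=M P2=I  mem[L0]=0
3. P2: store L1 := 70  bus=[BusRdX]  L1: P0=I P1=I P2=M  mem[L1]=50
4. P0: store L0 := 85  bus=[BusRdX,Flush]  L0: P0=M P1=I P2=I  mem[L0]=13
5. P0: store L1 := 65  bus=[BusRdX,Flush]  L1: P0=M P1=I P2=I  mem[L1]=70
6. P0: load  L0  bus=[-]  L0: P0=M P1=I P2=I  mem[L0]=13
7. P2: store L2 := 11  bus=[BusRdX]  L2: P0=I P1=I P2=M  mem[L2]=80
8. P2: store L0 := 14  bus=[BusRdX,Flush]  L0: P0=I P1=I P2=M  mem[L0]=85
9. P0: load  L2  bus=[BusRd,Flush]  L2: P0=S P1=I P2=S  mem[L2]=11
10. P0: store L0 := 19  bus=[BusRdX,Flush]  L0: P0=M P1=I P2=I  mem[L0]=14
11. P0: store L1 := 34  bus=[-]  L1: P0=M P1=I P2=I  mem[L1]=70
12. P2: store L0 := 42  bus=[BusRdX,Flush]  L0: P0=I P1=I P2=M  mem[L0]=19
13. P0: load  L1  bus=[-]  L1: P0=M P1=I P2=I  mem[L1]=70
14. P2: load  L2  bus=[-]  L2: P0=S P1=I P2=S  mem[L2]=11
15. P1: load  L2  bus=[BusRd]  L2: P0=S P1=S P2=S  mem[L2]=11
16. P1: store L0 := 89  bus=[BusRdX,Flush]  L0: P0=I P1=M P2=I  mem[L0]=42
17. P1: store L0 := 8  bus=[-]  L0: P0=I P1=M P2=I  mem[L0]=42
18. P0: store L2 := 96  bus=[BusUpgr]  L2: P0=M P1=I P2=I  mem[L2]=11
19. P1: load  L0  bus=[-]  L0: P0=I P1=M P2=I  mem[L0]=42
20. P0: load  L0  bus=[BusRd,Flush]  L0: P0=S P1=S P2=I  mem[L0]=8
21. P1: load  L1  bus=[BusRd,Flush]  L1: P0=S P1=S P2=I  mem[L1]=34
22. P2: load  L0  bus=[BusRd]  L0: P0=S P1=S P2=S  mem[L0]=8
23. P0: load  L0  bus=[-]  L0: P0=S P1=S P2=S  mem[L0]=8
24. P2: load  L1  bus=[BusRd]  L1: P0=S P1=S P2=S  mem[L1]=34
25. P2: load  L1  bus=[-]  L1: P0=S P1=S P2=S  mem[L1]=34
26. P0: load  L0  bus=[-]  L0: P0=S P1=S P2=S  mem[L0]=8
27. P0: store L0 := 15  bus=[BusUpgr]  L0: P0=M P1=I P2=I  mem[L0]=8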